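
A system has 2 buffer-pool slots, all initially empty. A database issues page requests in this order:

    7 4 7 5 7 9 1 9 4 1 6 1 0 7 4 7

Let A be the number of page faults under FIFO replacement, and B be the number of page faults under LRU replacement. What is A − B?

Under FIFO: F F . F F F F . F . F F F F F . → 12 faults.
Under LRU: F F . F . F F . F F F . F F F . → 11 faults.
A − B = 12 − 11 = 1.

1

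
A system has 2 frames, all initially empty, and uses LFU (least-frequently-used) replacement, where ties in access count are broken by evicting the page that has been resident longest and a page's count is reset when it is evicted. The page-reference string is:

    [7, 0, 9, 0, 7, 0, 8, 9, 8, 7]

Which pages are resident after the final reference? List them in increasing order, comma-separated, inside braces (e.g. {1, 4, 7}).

{0, 7}

7 -> fault, frames (7)
0 -> fault, frames (7 0)
9 -> fault, evict 7, frames (0 9)
0 -> hit
7 -> fault, evict 9, frames (0 7)
0 -> hit
8 -> fault, evict 7, frames (0 8)
9 -> fault, evict 8, frames (0 9)
8 -> fault, evict 9, frames (0 8)
7 -> fault, evict 8, frames (0 7)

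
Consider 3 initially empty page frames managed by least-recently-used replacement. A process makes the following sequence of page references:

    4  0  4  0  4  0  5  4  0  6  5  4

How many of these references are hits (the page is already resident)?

6

4 -> fault, frames (4)
0 -> fault, frames (4 0)
4 -> hit
0 -> hit
4 -> hit
0 -> hit
5 -> fault, frames (4 0 5)
4 -> hit
0 -> hit
6 -> fault, evict 5, frames (4 0 6)
5 -> fault, evict 4, frames (0 6 5)
4 -> fault, evict 0, frames (6 5 4)
Hits: 6.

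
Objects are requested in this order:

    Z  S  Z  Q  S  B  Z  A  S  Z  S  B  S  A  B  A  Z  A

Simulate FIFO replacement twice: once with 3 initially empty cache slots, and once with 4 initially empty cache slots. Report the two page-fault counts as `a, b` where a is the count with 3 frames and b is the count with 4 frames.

3 frames: F F . F . F F F F . . F . . . . F F → 10 faults.
4 frames: F F . F . F . F . F F . . . . . . . → 7 faults.
7 < 10: adding a frame reduced faults, as is typical.

10, 7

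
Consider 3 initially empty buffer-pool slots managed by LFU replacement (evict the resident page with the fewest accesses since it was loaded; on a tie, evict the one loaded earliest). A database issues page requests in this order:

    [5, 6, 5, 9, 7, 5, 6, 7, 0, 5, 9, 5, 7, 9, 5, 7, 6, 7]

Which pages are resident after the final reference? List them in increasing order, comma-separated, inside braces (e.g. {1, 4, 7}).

{5, 6, 7}

5 → miss, frames (5)
6 → miss, frames (5 6)
5 → hit
9 → miss, frames (5 6 9)
7 → miss, evict 6, frames (5 9 7)
5 → hit
6 → miss, evict 9, frames (5 7 6)
7 → hit
0 → miss, evict 6, frames (5 7 0)
5 → hit
9 → miss, evict 0, frames (5 7 9)
5 → hit
7 → hit
9 → hit
5 → hit
7 → hit
6 → miss, evict 9, frames (5 7 6)
7 → hit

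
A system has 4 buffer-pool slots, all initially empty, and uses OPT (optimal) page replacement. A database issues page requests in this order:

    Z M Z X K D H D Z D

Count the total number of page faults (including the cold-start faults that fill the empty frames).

6

Z: miss, frames {Z}
M: miss, frames {Z,M}
Z: hit
X: miss, frames {Z,M,X}
K: miss, frames {Z,M,X,K}
D: miss, evict K, frames {Z,M,X,D}
H: miss, evict X, frames {Z,M,D,H}
D: hit
Z: hit
D: hit
Page faults: 6.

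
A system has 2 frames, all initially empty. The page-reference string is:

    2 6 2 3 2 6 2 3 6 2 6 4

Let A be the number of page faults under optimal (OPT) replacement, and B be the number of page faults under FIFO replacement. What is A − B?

-2

Under OPT: F F . F . F . F . F . F → 7 faults.
Under FIFO: F F . F F F . F . F F F → 9 faults.
A − B = 7 − 9 = -2.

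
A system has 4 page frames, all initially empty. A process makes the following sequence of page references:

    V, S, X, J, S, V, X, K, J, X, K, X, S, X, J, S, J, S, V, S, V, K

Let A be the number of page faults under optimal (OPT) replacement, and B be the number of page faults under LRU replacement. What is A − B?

-3

Under OPT: F F F F . . . F . . . . . . . . . . F . . . → 6 faults.
Under LRU: F F F F . . . F F . . . F . . . . . F . . F → 9 faults.
A − B = 6 − 9 = -3.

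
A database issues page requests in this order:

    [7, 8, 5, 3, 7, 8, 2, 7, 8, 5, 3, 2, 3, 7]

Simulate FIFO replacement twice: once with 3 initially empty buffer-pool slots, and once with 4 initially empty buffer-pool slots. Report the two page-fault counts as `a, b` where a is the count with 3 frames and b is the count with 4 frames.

10, 11

3 frames: F F F F F F F . . F F . . F → 10 faults.
4 frames: F F F F . . F F F F F F . F → 11 faults.
11 > 10: adding a frame increased faults — Belady's anomaly.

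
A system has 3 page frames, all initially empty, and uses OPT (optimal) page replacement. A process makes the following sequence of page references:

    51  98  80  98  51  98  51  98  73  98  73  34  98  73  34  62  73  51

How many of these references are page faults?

7

51 -> miss, frames [51]
98 -> miss, frames [51, 98]
80 -> miss, frames [51, 98, 80]
98 -> hit
51 -> hit
98 -> hit
51 -> hit
98 -> hit
73 -> miss, evict 80, frames [51, 98, 73]
98 -> hit
73 -> hit
34 -> miss, evict 51, frames [98, 73, 34]
98 -> hit
73 -> hit
34 -> hit
62 -> miss, evict 34, frames [98, 73, 62]
73 -> hit
51 -> miss, evict 62, frames [98, 73, 51]
Page faults: 7.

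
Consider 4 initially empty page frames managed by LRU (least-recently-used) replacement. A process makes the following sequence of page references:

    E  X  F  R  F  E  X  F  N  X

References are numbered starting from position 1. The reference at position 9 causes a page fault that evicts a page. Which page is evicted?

R

pos 1: E → fault, frames [E]
pos 2: X → fault, frames [E, X]
pos 3: F → fault, frames [E, X, F]
pos 4: R → fault, frames [E, X, F, R]
pos 5: F → hit
pos 6: E → hit
pos 7: X → hit
pos 8: F → hit
pos 9: N → fault, evict R, frames [E, X, F, N]
At position 9, page R is evicted.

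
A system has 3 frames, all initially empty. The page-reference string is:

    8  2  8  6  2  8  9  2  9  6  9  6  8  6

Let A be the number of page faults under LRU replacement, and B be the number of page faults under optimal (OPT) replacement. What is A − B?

1

Under LRU: F F . F . . F . . F . . F . → 6 faults.
Under OPT: F F . F . . F . . . . . F . → 5 faults.
A − B = 6 − 5 = 1.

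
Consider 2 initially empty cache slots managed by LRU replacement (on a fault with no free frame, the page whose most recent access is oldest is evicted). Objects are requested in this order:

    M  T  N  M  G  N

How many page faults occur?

6

M → fault, frames {M}
T → fault, frames {M,T}
N → fault, evict M, frames {T,N}
M → fault, evict T, frames {N,M}
G → fault, evict N, frames {M,G}
N → fault, evict M, frames {G,N}
Page faults: 6.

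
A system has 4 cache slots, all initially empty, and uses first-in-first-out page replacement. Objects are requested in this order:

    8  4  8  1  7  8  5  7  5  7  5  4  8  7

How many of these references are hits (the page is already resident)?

8

8 -> fault, frames (8)
4 -> fault, frames (8 4)
8 -> hit
1 -> fault, frames (8 4 1)
7 -> fault, frames (8 4 1 7)
8 -> hit
5 -> fault, evict 8, frames (4 1 7 5)
7 -> hit
5 -> hit
7 -> hit
5 -> hit
4 -> hit
8 -> fault, evict 4, frames (1 7 5 8)
7 -> hit
Hits: 8.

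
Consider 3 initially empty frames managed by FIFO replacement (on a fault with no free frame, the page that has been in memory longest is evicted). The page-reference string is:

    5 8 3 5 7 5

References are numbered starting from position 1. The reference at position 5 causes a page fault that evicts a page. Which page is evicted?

pos 1: 5: miss, frames (5)
pos 2: 8: miss, frames (5 8)
pos 3: 3: miss, frames (5 8 3)
pos 4: 5: hit
pos 5: 7: miss, evict 5, frames (8 3 7)
At position 5, page 5 is evicted.

5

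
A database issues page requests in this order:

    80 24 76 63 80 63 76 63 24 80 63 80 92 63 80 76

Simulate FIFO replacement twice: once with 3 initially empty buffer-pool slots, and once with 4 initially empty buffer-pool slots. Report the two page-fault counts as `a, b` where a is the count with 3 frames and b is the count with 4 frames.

10, 6

3 frames: F F F F F . . . F . . . F F F F → 10 faults.
4 frames: F F F F . . . . . . . . F . F . → 6 faults.
6 < 10: adding a frame reduced faults, as is typical.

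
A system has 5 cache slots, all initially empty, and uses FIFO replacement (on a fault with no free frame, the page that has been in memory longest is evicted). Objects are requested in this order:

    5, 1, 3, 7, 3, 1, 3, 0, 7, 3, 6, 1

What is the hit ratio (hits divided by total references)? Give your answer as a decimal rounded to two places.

5: miss, frames (5)
1: miss, frames (5 1)
3: miss, frames (5 1 3)
7: miss, frames (5 1 3 7)
3: hit
1: hit
3: hit
0: miss, frames (5 1 3 7 0)
7: hit
3: hit
6: miss, evict 5, frames (1 3 7 0 6)
1: hit
Hits: 6 of 12 references → 6/12 = 0.5000.

0.50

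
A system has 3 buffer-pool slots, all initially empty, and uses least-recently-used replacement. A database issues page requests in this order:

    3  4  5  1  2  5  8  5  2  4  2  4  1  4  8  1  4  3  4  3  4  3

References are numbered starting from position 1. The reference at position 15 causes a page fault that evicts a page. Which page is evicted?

pos 1: 3: miss, frames {3}
pos 2: 4: miss, frames {3,4}
pos 3: 5: miss, frames {3,4,5}
pos 4: 1: miss, evict 3, frames {4,5,1}
pos 5: 2: miss, evict 4, frames {5,1,2}
pos 6: 5: hit
pos 7: 8: miss, evict 1, frames {2,5,8}
pos 8: 5: hit
pos 9: 2: hit
pos 10: 4: miss, evict 8, frames {5,2,4}
pos 11: 2: hit
pos 12: 4: hit
pos 13: 1: miss, evict 5, frames {2,4,1}
pos 14: 4: hit
pos 15: 8: miss, evict 2, frames {1,4,8}
At position 15, page 2 is evicted.

2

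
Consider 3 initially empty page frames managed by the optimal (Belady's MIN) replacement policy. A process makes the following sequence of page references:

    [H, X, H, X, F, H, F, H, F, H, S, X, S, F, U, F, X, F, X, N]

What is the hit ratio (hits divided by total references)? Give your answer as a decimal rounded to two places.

0.70

H: miss, frames [H]
X: miss, frames [H, X]
H: hit
X: hit
F: miss, frames [H, X, F]
H: hit
F: hit
H: hit
F: hit
H: hit
S: miss, evict H, frames [X, F, S]
X: hit
S: hit
F: hit
U: miss, evict S, frames [X, F, U]
F: hit
X: hit
F: hit
X: hit
N: miss, evict U, frames [X, F, N]
Hits: 14 of 20 references → 14/20 = 0.7000.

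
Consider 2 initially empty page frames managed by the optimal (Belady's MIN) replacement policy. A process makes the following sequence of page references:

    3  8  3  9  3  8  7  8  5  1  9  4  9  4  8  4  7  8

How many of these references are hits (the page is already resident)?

3 → fault, frames [3]
8 → fault, frames [3, 8]
3 → hit
9 → fault, evict 8, frames [3, 9]
3 → hit
8 → fault, evict 3, frames [9, 8]
7 → fault, evict 9, frames [8, 7]
8 → hit
5 → fault, evict 7, frames [8, 5]
1 → fault, evict 5, frames [8, 1]
9 → fault, evict 1, frames [8, 9]
4 → fault, evict 8, frames [9, 4]
9 → hit
4 → hit
8 → fault, evict 9, frames [4, 8]
4 → hit
7 → fault, evict 4, frames [8, 7]
8 → hit
Hits: 7.

7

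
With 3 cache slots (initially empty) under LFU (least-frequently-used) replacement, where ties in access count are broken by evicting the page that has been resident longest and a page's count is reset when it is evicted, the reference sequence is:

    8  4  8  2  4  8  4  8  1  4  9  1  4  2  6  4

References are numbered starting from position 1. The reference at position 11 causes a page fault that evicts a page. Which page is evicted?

pos 1: 8: miss, frames (8)
pos 2: 4: miss, frames (8 4)
pos 3: 8: hit
pos 4: 2: miss, frames (8 4 2)
pos 5: 4: hit
pos 6: 8: hit
pos 7: 4: hit
pos 8: 8: hit
pos 9: 1: miss, evict 2, frames (8 4 1)
pos 10: 4: hit
pos 11: 9: miss, evict 1, frames (8 4 9)
At position 11, page 1 is evicted.

1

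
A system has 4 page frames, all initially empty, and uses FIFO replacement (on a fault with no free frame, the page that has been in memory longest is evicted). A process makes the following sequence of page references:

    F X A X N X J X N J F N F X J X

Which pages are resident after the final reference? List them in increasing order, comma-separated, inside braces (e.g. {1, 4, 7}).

{F, J, N, X}

F: miss, frames [F]
X: miss, frames [F, X]
A: miss, frames [F, X, A]
X: hit
N: miss, frames [F, X, A, N]
X: hit
J: miss, evict F, frames [X, A, N, J]
X: hit
N: hit
J: hit
F: miss, evict X, frames [A, N, J, F]
N: hit
F: hit
X: miss, evict A, frames [N, J, F, X]
J: hit
X: hit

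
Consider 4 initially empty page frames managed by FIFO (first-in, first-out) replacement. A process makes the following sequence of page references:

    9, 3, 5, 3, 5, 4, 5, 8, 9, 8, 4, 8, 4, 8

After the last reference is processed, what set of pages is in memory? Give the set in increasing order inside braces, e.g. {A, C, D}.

{4, 5, 8, 9}

9: fault, frames {9}
3: fault, frames {9,3}
5: fault, frames {9,3,5}
3: hit
5: hit
4: fault, frames {9,3,5,4}
5: hit
8: fault, evict 9, frames {3,5,4,8}
9: fault, evict 3, frames {5,4,8,9}
8: hit
4: hit
8: hit
4: hit
8: hit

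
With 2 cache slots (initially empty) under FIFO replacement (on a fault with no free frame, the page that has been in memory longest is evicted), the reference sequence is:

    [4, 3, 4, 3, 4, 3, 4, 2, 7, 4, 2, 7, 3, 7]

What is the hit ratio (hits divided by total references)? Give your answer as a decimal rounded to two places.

4 → fault, frames {4}
3 → fault, frames {4,3}
4 → hit
3 → hit
4 → hit
3 → hit
4 → hit
2 → fault, evict 4, frames {3,2}
7 → fault, evict 3, frames {2,7}
4 → fault, evict 2, frames {7,4}
2 → fault, evict 7, frames {4,2}
7 → fault, evict 4, frames {2,7}
3 → fault, evict 2, frames {7,3}
7 → hit
Hits: 6 of 14 references → 6/14 = 0.4286.

0.43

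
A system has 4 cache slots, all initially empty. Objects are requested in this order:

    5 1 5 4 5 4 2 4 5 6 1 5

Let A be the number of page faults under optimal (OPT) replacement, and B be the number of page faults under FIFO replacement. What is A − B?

-1

Under OPT: F F . F . . F . . F . . → 5 faults.
Under FIFO: F F . F . . F . . F . F → 6 faults.
A − B = 5 − 6 = -1.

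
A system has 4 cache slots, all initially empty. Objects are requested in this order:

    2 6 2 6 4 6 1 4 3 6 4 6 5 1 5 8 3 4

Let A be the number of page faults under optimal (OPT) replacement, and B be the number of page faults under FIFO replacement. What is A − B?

-1

Under OPT: F F . . F . F . F . . . F . . F . . → 7 faults.
Under FIFO: F F . . F . F . F . . . F . . F . F → 8 faults.
A − B = 7 − 8 = -1.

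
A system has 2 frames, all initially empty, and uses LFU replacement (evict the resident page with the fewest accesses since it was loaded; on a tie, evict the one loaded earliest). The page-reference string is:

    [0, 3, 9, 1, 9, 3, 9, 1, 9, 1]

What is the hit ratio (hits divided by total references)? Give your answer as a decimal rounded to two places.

0: fault, frames [0]
3: fault, frames [0, 3]
9: fault, evict 0, frames [3, 9]
1: fault, evict 3, frames [9, 1]
9: hit
3: fault, evict 1, frames [9, 3]
9: hit
1: fault, evict 3, frames [9, 1]
9: hit
1: hit
Hits: 4 of 10 references → 4/10 = 0.4000.

0.40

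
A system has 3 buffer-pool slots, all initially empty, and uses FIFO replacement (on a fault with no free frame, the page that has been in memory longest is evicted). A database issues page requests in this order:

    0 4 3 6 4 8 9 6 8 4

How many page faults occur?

0 → miss, frames [0]
4 → miss, frames [0, 4]
3 → miss, frames [0, 4, 3]
6 → miss, evict 0, frames [4, 3, 6]
4 → hit
8 → miss, evict 4, frames [3, 6, 8]
9 → miss, evict 3, frames [6, 8, 9]
6 → hit
8 → hit
4 → miss, evict 6, frames [8, 9, 4]
Page faults: 7.

7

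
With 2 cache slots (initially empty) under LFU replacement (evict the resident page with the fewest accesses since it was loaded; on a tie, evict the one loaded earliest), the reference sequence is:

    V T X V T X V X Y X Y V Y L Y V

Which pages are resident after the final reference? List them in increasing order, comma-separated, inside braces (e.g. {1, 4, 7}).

V: miss, frames [V]
T: miss, frames [V, T]
X: miss, evict V, frames [T, X]
V: miss, evict T, frames [X, V]
T: miss, evict X, frames [V, T]
X: miss, evict V, frames [T, X]
V: miss, evict T, frames [X, V]
X: hit
Y: miss, evict V, frames [X, Y]
X: hit
Y: hit
V: miss, evict Y, frames [X, V]
Y: miss, evict V, frames [X, Y]
L: miss, evict Y, frames [X, L]
Y: miss, evict L, frames [X, Y]
V: miss, evict Y, frames [X, V]

{V, X}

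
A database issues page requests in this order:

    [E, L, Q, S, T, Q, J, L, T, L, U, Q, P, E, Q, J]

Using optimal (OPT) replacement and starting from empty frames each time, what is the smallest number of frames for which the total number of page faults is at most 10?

3

f=1: 16 faults
f=2: 12 faults
f=3: 10 faults
f=4: 9 faults
f=5: 8 faults
f=6: 8 faults
f=7: 8 faults
f=8: 8 faults
Smallest f with faults ≤ 10 is 3.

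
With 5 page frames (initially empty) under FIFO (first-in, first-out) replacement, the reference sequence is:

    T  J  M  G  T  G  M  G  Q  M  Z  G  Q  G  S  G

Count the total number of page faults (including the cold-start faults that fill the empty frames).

7

T → fault, frames [T]
J → fault, frames [T, J]
M → fault, frames [T, J, M]
G → fault, frames [T, J, M, G]
T → hit
G → hit
M → hit
G → hit
Q → fault, frames [T, J, M, G, Q]
M → hit
Z → fault, evict T, frames [J, M, G, Q, Z]
G → hit
Q → hit
G → hit
S → fault, evict J, frames [M, G, Q, Z, S]
G → hit
Page faults: 7.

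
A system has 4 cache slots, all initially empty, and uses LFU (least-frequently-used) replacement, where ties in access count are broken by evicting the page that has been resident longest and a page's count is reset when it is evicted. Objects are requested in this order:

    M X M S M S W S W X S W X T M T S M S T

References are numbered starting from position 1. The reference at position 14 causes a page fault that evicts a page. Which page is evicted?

M

pos 1: M: miss, frames (M)
pos 2: X: miss, frames (M X)
pos 3: M: hit
pos 4: S: miss, frames (M X S)
pos 5: M: hit
pos 6: S: hit
pos 7: W: miss, frames (M X S W)
pos 8: S: hit
pos 9: W: hit
pos 10: X: hit
pos 11: S: hit
pos 12: W: hit
pos 13: X: hit
pos 14: T: miss, evict M, frames (X S W T)
At position 14, page M is evicted.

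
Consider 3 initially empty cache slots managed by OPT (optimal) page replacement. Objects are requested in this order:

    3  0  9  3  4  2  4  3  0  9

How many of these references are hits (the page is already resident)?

3: miss, frames (3)
0: miss, frames (3 0)
9: miss, frames (3 0 9)
3: hit
4: miss, evict 9, frames (3 0 4)
2: miss, evict 0, frames (3 4 2)
4: hit
3: hit
0: miss, evict 2, frames (3 4 0)
9: miss, evict 0, frames (3 4 9)
Hits: 3.

3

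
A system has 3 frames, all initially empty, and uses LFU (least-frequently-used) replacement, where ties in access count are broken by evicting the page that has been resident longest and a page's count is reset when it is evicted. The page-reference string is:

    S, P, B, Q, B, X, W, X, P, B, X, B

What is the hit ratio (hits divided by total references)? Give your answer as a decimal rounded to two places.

S → fault, frames (S)
P → fault, frames (S P)
B → fault, frames (S P B)
Q → fault, evict S, frames (P B Q)
B → hit
X → fault, evict P, frames (B Q X)
W → fault, evict Q, frames (B X W)
X → hit
P → fault, evict W, frames (B X P)
B → hit
X → hit
B → hit
Hits: 5 of 12 references → 5/12 = 0.4167.

0.42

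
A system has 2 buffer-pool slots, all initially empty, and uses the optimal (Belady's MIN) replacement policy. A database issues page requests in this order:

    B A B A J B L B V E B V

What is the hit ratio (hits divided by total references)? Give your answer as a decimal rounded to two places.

0.42

B -> miss, frames (B)
A -> miss, frames (B A)
B -> hit
A -> hit
J -> miss, evict A, frames (B J)
B -> hit
L -> miss, evict J, frames (B L)
B -> hit
V -> miss, evict L, frames (B V)
E -> miss, evict V, frames (B E)
B -> hit
V -> miss, evict E, frames (B V)
Hits: 5 of 12 references → 5/12 = 0.4167.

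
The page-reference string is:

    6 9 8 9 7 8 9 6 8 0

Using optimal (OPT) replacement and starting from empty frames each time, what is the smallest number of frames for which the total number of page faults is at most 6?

f=1: 10 faults
f=2: 7 faults
f=3: 6 faults
f=4: 5 faults
f=5: 5 faults
Smallest f with faults ≤ 6 is 3.

3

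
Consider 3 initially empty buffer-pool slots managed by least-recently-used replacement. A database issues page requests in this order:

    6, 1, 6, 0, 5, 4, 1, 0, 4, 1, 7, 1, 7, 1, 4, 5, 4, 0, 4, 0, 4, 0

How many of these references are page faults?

10

6 → fault, frames [6]
1 → fault, frames [6, 1]
6 → hit
0 → fault, frames [1, 6, 0]
5 → fault, evict 1, frames [6, 0, 5]
4 → fault, evict 6, frames [0, 5, 4]
1 → fault, evict 0, frames [5, 4, 1]
0 → fault, evict 5, frames [4, 1, 0]
4 → hit
1 → hit
7 → fault, evict 0, frames [4, 1, 7]
1 → hit
7 → hit
1 → hit
4 → hit
5 → fault, evict 7, frames [1, 4, 5]
4 → hit
0 → fault, evict 1, frames [5, 4, 0]
4 → hit
0 → hit
4 → hit
0 → hit
Page faults: 10.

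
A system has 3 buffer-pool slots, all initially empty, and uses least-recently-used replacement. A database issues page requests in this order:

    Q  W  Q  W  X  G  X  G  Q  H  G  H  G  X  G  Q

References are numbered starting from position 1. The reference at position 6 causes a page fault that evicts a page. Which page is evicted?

pos 1: Q → miss, frames [Q]
pos 2: W → miss, frames [Q, W]
pos 3: Q → hit
pos 4: W → hit
pos 5: X → miss, frames [Q, W, X]
pos 6: G → miss, evict Q, frames [W, X, G]
At position 6, page Q is evicted.

Q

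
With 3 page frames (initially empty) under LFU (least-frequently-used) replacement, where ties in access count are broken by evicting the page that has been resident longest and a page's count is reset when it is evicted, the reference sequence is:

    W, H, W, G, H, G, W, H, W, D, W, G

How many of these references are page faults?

W -> fault, frames [W]
H -> fault, frames [W, H]
W -> hit
G -> fault, frames [W, H, G]
H -> hit
G -> hit
W -> hit
H -> hit
W -> hit
D -> fault, evict G, frames [W, H, D]
W -> hit
G -> fault, evict D, frames [W, H, G]
Page faults: 5.

5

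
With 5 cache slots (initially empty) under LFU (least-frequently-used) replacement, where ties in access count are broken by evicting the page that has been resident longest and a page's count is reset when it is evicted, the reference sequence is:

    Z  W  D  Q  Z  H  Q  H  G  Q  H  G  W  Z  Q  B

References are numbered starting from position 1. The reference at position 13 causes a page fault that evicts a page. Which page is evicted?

pos 1: Z: miss, frames (Z)
pos 2: W: miss, frames (Z W)
pos 3: D: miss, frames (Z W D)
pos 4: Q: miss, frames (Z W D Q)
pos 5: Z: hit
pos 6: H: miss, frames (Z W D Q H)
pos 7: Q: hit
pos 8: H: hit
pos 9: G: miss, evict W, frames (Z D Q H G)
pos 10: Q: hit
pos 11: H: hit
pos 12: G: hit
pos 13: W: miss, evict D, frames (Z Q H G W)
At position 13, page D is evicted.

D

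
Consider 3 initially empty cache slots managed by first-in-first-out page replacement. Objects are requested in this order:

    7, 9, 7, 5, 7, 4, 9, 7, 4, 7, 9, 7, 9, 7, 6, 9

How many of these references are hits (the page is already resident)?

9

7 → fault, frames (7)
9 → fault, frames (7 9)
7 → hit
5 → fault, frames (7 9 5)
7 → hit
4 → fault, evict 7, frames (9 5 4)
9 → hit
7 → fault, evict 9, frames (5 4 7)
4 → hit
7 → hit
9 → fault, evict 5, frames (4 7 9)
7 → hit
9 → hit
7 → hit
6 → fault, evict 4, frames (7 9 6)
9 → hit
Hits: 9.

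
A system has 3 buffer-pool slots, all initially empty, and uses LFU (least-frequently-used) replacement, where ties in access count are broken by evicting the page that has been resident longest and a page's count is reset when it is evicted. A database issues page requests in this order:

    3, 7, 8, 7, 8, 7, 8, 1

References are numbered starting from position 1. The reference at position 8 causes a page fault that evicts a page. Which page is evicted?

pos 1: 3 -> fault, frames {3}
pos 2: 7 -> fault, frames {3,7}
pos 3: 8 -> fault, frames {3,7,8}
pos 4: 7 -> hit
pos 5: 8 -> hit
pos 6: 7 -> hit
pos 7: 8 -> hit
pos 8: 1 -> fault, evict 3, frames {7,8,1}
At position 8, page 3 is evicted.

3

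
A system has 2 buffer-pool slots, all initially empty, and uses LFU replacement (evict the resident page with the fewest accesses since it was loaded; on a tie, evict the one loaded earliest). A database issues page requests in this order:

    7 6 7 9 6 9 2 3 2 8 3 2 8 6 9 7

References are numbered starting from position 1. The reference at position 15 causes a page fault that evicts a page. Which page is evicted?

6

pos 1: 7 -> fault, frames {7}
pos 2: 6 -> fault, frames {7,6}
pos 3: 7 -> hit
pos 4: 9 -> fault, evict 6, frames {7,9}
pos 5: 6 -> fault, evict 9, frames {7,6}
pos 6: 9 -> fault, evict 6, frames {7,9}
pos 7: 2 -> fault, evict 9, frames {7,2}
pos 8: 3 -> fault, evict 2, frames {7,3}
pos 9: 2 -> fault, evict 3, frames {7,2}
pos 10: 8 -> fault, evict 2, frames {7,8}
pos 11: 3 -> fault, evict 8, frames {7,3}
pos 12: 2 -> fault, evict 3, frames {7,2}
pos 13: 8 -> fault, evict 2, frames {7,8}
pos 14: 6 -> fault, evict 8, frames {7,6}
pos 15: 9 -> fault, evict 6, frames {7,9}
At position 15, page 6 is evicted.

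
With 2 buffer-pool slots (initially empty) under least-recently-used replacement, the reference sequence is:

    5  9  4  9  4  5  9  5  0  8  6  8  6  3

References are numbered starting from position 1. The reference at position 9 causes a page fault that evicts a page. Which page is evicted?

pos 1: 5 → miss, frames [5]
pos 2: 9 → miss, frames [5, 9]
pos 3: 4 → miss, evict 5, frames [9, 4]
pos 4: 9 → hit
pos 5: 4 → hit
pos 6: 5 → miss, evict 9, frames [4, 5]
pos 7: 9 → miss, evict 4, frames [5, 9]
pos 8: 5 → hit
pos 9: 0 → miss, evict 9, frames [5, 0]
At position 9, page 9 is evicted.

9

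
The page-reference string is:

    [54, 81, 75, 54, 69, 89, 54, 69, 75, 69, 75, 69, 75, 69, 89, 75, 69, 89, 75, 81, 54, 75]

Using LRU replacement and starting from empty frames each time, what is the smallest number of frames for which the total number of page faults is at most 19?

f=1: 22 faults
f=2: 17 faults
f=3: 9 faults
f=4: 7 faults
f=5: 5 faults
Smallest f with faults ≤ 19 is 2.

2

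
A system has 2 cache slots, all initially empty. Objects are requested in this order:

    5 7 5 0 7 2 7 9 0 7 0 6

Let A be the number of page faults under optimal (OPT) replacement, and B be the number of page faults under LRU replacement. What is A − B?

Under OPT: F F . F . F . F F . . F → 7 faults.
Under LRU: F F . F F F . F F F . F → 9 faults.
A − B = 7 − 9 = -2.

-2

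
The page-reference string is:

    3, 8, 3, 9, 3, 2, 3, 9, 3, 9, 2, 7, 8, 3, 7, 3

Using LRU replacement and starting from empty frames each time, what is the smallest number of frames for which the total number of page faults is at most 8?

3

f=1: 16 faults
f=2: 10 faults
f=3: 7 faults
f=4: 7 faults
f=5: 5 faults
Smallest f with faults ≤ 8 is 3.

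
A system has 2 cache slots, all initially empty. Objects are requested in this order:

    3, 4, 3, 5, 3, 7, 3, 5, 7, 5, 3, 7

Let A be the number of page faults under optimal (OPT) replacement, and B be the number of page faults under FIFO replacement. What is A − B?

-2

Under OPT: F F . F . F . F . . F . → 6 faults.
Under FIFO: F F . F F F . F . . F F → 8 faults.
A − B = 6 − 8 = -2.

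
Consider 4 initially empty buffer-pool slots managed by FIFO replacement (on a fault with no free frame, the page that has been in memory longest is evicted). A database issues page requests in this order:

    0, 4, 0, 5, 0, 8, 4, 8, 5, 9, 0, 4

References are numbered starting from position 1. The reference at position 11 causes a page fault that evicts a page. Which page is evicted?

4

pos 1: 0: fault, frames {0}
pos 2: 4: fault, frames {0,4}
pos 3: 0: hit
pos 4: 5: fault, frames {0,4,5}
pos 5: 0: hit
pos 6: 8: fault, frames {0,4,5,8}
pos 7: 4: hit
pos 8: 8: hit
pos 9: 5: hit
pos 10: 9: fault, evict 0, frames {4,5,8,9}
pos 11: 0: fault, evict 4, frames {5,8,9,0}
At position 11, page 4 is evicted.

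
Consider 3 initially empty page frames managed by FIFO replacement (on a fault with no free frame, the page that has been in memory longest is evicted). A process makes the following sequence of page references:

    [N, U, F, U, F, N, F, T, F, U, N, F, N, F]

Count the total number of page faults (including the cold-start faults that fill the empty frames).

5

N: miss, frames [N]
U: miss, frames [N, U]
F: miss, frames [N, U, F]
U: hit
F: hit
N: hit
F: hit
T: miss, evict N, frames [U, F, T]
F: hit
U: hit
N: miss, evict U, frames [F, T, N]
F: hit
N: hit
F: hit
Page faults: 5.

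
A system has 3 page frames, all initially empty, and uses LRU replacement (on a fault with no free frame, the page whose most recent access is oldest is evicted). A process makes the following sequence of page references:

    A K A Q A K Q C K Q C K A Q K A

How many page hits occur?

A: fault, frames (A)
K: fault, frames (A K)
A: hit
Q: fault, frames (K A Q)
A: hit
K: hit
Q: hit
C: fault, evict A, frames (K Q C)
K: hit
Q: hit
C: hit
K: hit
A: fault, evict Q, frames (C K A)
Q: fault, evict C, frames (K A Q)
K: hit
A: hit
Hits: 10.

10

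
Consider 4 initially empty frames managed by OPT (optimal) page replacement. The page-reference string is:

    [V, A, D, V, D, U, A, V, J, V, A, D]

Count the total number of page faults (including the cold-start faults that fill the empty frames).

5

V -> miss, frames {V}
A -> miss, frames {V,A}
D -> miss, frames {V,A,D}
V -> hit
D -> hit
U -> miss, frames {V,A,D,U}
A -> hit
V -> hit
J -> miss, evict U, frames {V,A,D,J}
V -> hit
A -> hit
D -> hit
Page faults: 5.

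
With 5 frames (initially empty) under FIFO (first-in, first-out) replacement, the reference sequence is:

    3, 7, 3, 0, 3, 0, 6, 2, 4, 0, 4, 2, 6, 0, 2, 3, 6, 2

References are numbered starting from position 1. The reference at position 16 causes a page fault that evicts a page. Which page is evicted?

7

pos 1: 3: fault, frames (3)
pos 2: 7: fault, frames (3 7)
pos 3: 3: hit
pos 4: 0: fault, frames (3 7 0)
pos 5: 3: hit
pos 6: 0: hit
pos 7: 6: fault, frames (3 7 0 6)
pos 8: 2: fault, frames (3 7 0 6 2)
pos 9: 4: fault, evict 3, frames (7 0 6 2 4)
pos 10: 0: hit
pos 11: 4: hit
pos 12: 2: hit
pos 13: 6: hit
pos 14: 0: hit
pos 15: 2: hit
pos 16: 3: fault, evict 7, frames (0 6 2 4 3)
At position 16, page 7 is evicted.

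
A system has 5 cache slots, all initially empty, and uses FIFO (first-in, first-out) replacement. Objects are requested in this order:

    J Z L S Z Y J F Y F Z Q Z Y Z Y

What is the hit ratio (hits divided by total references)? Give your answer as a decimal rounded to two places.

J: miss, frames [J]
Z: miss, frames [J, Z]
L: miss, frames [J, Z, L]
S: miss, frames [J, Z, L, S]
Z: hit
Y: miss, frames [J, Z, L, S, Y]
J: hit
F: miss, evict J, frames [Z, L, S, Y, F]
Y: hit
F: hit
Z: hit
Q: miss, evict Z, frames [L, S, Y, F, Q]
Z: miss, evict L, frames [S, Y, F, Q, Z]
Y: hit
Z: hit
Y: hit
Hits: 8 of 16 references → 8/16 = 0.5000.

0.50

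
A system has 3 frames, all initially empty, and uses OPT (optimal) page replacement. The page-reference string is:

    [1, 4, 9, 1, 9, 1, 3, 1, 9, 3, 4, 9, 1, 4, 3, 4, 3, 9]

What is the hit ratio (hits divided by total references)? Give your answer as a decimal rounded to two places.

0.67

1 -> miss, frames [1]
4 -> miss, frames [1, 4]
9 -> miss, frames [1, 4, 9]
1 -> hit
9 -> hit
1 -> hit
3 -> miss, evict 4, frames [1, 9, 3]
1 -> hit
9 -> hit
3 -> hit
4 -> miss, evict 3, frames [1, 9, 4]
9 -> hit
1 -> hit
4 -> hit
3 -> miss, evict 1, frames [9, 4, 3]
4 -> hit
3 -> hit
9 -> hit
Hits: 12 of 18 references → 12/18 = 0.6667.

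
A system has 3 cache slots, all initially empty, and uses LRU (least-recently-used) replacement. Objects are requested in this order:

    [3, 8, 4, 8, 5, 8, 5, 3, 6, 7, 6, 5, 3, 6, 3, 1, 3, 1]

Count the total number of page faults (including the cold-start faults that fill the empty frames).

10

3 → miss, frames {3}
8 → miss, frames {3,8}
4 → miss, frames {3,8,4}
8 → hit
5 → miss, evict 3, frames {4,8,5}
8 → hit
5 → hit
3 → miss, evict 4, frames {8,5,3}
6 → miss, evict 8, frames {5,3,6}
7 → miss, evict 5, frames {3,6,7}
6 → hit
5 → miss, evict 3, frames {7,6,5}
3 → miss, evict 7, frames {6,5,3}
6 → hit
3 → hit
1 → miss, evict 5, frames {6,3,1}
3 → hit
1 → hit
Page faults: 10.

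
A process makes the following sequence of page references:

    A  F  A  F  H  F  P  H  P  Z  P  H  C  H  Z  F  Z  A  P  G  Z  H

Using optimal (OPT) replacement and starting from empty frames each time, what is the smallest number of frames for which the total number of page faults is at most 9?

f=1: 22 faults
f=2: 13 faults
f=3: 10 faults
f=4: 9 faults
f=5: 8 faults
f=6: 7 faults
f=7: 7 faults
Smallest f with faults ≤ 9 is 4.

4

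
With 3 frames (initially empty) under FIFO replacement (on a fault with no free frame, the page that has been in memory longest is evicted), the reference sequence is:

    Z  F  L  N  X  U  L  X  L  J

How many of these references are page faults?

8

Z → miss, frames [Z]
F → miss, frames [Z, F]
L → miss, frames [Z, F, L]
N → miss, evict Z, frames [F, L, N]
X → miss, evict F, frames [L, N, X]
U → miss, evict L, frames [N, X, U]
L → miss, evict N, frames [X, U, L]
X → hit
L → hit
J → miss, evict X, frames [U, L, J]
Page faults: 8.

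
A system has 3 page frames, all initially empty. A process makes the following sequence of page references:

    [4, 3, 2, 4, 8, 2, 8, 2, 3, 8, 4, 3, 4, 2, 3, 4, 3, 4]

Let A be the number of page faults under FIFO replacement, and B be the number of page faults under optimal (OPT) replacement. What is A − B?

Under FIFO: F F F . F . . . . . F F . F . . . . → 7 faults.
Under OPT: F F F . F . . . . . F . . . . . . . → 5 faults.
A − B = 7 − 5 = 2.

2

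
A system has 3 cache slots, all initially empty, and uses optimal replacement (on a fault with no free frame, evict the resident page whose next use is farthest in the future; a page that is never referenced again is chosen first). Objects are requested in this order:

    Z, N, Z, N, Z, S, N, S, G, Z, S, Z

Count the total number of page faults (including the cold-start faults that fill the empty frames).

Z → fault, frames {Z}
N → fault, frames {Z,N}
Z → hit
N → hit
Z → hit
S → fault, frames {Z,N,S}
N → hit
S → hit
G → fault, evict N, frames {Z,S,G}
Z → hit
S → hit
Z → hit
Page faults: 4.

4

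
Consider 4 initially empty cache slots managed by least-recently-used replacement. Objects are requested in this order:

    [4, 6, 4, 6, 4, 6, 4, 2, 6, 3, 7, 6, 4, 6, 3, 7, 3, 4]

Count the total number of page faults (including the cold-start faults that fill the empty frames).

4 -> miss, frames (4)
6 -> miss, frames (4 6)
4 -> hit
6 -> hit
4 -> hit
6 -> hit
4 -> hit
2 -> miss, frames (6 4 2)
6 -> hit
3 -> miss, frames (4 2 6 3)
7 -> miss, evict 4, frames (2 6 3 7)
6 -> hit
4 -> miss, evict 2, frames (3 7 6 4)
6 -> hit
3 -> hit
7 -> hit
3 -> hit
4 -> hit
Page faults: 6.

6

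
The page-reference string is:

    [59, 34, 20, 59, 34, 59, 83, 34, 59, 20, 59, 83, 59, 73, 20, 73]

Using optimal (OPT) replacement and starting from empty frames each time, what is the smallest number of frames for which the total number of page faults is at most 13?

2

f=1: 16 faults
f=2: 10 faults
f=3: 6 faults
f=4: 5 faults
f=5: 5 faults
Smallest f with faults ≤ 13 is 2.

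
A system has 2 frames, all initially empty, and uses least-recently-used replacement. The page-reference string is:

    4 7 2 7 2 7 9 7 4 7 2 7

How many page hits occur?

4: miss, frames [4]
7: miss, frames [4, 7]
2: miss, evict 4, frames [7, 2]
7: hit
2: hit
7: hit
9: miss, evict 2, frames [7, 9]
7: hit
4: miss, evict 9, frames [7, 4]
7: hit
2: miss, evict 4, frames [7, 2]
7: hit
Hits: 6.

6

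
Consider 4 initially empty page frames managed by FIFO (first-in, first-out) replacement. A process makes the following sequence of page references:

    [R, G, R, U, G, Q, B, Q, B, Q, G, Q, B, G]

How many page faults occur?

5

R: miss, frames (R)
G: miss, frames (R G)
R: hit
U: miss, frames (R G U)
G: hit
Q: miss, frames (R G U Q)
B: miss, evict R, frames (G U Q B)
Q: hit
B: hit
Q: hit
G: hit
Q: hit
B: hit
G: hit
Page faults: 5.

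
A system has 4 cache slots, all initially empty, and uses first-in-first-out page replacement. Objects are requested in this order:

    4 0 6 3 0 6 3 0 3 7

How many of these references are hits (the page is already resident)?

4 → miss, frames (4)
0 → miss, frames (4 0)
6 → miss, frames (4 0 6)
3 → miss, frames (4 0 6 3)
0 → hit
6 → hit
3 → hit
0 → hit
3 → hit
7 → miss, evict 4, frames (0 6 3 7)
Hits: 5.

5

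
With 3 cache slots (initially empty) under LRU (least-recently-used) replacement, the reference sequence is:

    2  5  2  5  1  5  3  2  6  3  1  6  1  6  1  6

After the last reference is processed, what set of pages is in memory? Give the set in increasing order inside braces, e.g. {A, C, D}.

{1, 3, 6}

2: miss, frames {2}
5: miss, frames {2,5}
2: hit
5: hit
1: miss, frames {2,5,1}
5: hit
3: miss, evict 2, frames {1,5,3}
2: miss, evict 1, frames {5,3,2}
6: miss, evict 5, frames {3,2,6}
3: hit
1: miss, evict 2, frames {6,3,1}
6: hit
1: hit
6: hit
1: hit
6: hit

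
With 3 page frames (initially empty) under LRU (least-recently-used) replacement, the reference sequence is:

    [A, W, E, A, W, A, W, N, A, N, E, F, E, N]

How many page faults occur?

A → miss, frames (A)
W → miss, frames (A W)
E → miss, frames (A W E)
A → hit
W → hit
A → hit
W → hit
N → miss, evict E, frames (A W N)
A → hit
N → hit
E → miss, evict W, frames (A N E)
F → miss, evict A, frames (N E F)
E → hit
N → hit
Page faults: 6.

6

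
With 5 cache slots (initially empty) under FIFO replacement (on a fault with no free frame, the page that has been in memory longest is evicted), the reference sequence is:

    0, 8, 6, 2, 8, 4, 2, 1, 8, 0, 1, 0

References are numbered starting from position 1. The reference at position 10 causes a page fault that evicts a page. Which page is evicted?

8

pos 1: 0: miss, frames (0)
pos 2: 8: miss, frames (0 8)
pos 3: 6: miss, frames (0 8 6)
pos 4: 2: miss, frames (0 8 6 2)
pos 5: 8: hit
pos 6: 4: miss, frames (0 8 6 2 4)
pos 7: 2: hit
pos 8: 1: miss, evict 0, frames (8 6 2 4 1)
pos 9: 8: hit
pos 10: 0: miss, evict 8, frames (6 2 4 1 0)
At position 10, page 8 is evicted.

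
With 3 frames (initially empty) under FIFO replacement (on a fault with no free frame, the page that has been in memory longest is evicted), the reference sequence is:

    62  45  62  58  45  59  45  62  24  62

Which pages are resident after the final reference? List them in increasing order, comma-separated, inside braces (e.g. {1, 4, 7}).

62 → fault, frames {62}
45 → fault, frames {62,45}
62 → hit
58 → fault, frames {62,45,58}
45 → hit
59 → fault, evict 62, frames {45,58,59}
45 → hit
62 → fault, evict 45, frames {58,59,62}
24 → fault, evict 58, frames {59,62,24}
62 → hit

{24, 59, 62}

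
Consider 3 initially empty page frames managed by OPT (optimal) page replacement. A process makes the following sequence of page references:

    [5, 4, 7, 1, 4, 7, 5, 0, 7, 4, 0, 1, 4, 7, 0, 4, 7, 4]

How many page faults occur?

8

5: fault, frames [5]
4: fault, frames [5, 4]
7: fault, frames [5, 4, 7]
1: fault, evict 5, frames [4, 7, 1]
4: hit
7: hit
5: fault, evict 1, frames [4, 7, 5]
0: fault, evict 5, frames [4, 7, 0]
7: hit
4: hit
0: hit
1: fault, evict 0, frames [4, 7, 1]
4: hit
7: hit
0: fault, evict 1, frames [4, 7, 0]
4: hit
7: hit
4: hit
Page faults: 8.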